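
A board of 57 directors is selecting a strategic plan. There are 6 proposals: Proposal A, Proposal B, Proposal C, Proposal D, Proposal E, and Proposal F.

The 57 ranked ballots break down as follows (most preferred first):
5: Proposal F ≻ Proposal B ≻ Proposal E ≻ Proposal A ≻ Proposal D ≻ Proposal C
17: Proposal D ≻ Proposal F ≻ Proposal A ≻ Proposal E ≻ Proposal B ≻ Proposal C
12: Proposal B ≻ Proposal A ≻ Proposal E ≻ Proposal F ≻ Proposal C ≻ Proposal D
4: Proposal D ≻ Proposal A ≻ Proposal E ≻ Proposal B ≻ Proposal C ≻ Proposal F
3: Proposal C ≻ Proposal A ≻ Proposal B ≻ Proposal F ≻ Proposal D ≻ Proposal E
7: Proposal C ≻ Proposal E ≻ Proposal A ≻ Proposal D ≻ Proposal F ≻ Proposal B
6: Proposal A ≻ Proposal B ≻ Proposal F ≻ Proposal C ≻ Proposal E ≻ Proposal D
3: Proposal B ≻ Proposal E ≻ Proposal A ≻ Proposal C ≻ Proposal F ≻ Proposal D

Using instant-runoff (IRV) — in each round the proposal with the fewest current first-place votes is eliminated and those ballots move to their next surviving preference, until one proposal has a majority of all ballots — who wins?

Proposal B

Round 1: Proposal A 6, Proposal B 15, Proposal C 10, Proposal D 21, Proposal E 0, Proposal F 5. Proposal E eliminated.
Round 2: Proposal A 6, Proposal B 15, Proposal C 10, Proposal D 21, Proposal F 5. Proposal F eliminated.
Round 3: Proposal A 6, Proposal B 20, Proposal C 10, Proposal D 21. Proposal A eliminated.
Round 4: Proposal B 26, Proposal C 10, Proposal D 21. Proposal C eliminated.
Round 5: Proposal B 29, Proposal D 28. Proposal B has a majority (≥29).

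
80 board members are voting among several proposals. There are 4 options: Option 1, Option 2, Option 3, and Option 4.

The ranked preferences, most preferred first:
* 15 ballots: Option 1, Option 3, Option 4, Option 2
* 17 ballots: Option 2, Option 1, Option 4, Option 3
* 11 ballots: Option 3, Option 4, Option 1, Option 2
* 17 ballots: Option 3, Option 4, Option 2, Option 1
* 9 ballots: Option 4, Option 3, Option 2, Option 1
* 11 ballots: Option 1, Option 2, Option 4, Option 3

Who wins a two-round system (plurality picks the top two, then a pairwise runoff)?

Option 1

Round 1 first-place votes: Option 1 26, Option 2 17, Option 3 28, Option 4 9. Option 3 and Option 1 advance.
Runoff: Option 3 is ranked above Option 1 on 37 ballots, Option 1 above Option 3 on 43.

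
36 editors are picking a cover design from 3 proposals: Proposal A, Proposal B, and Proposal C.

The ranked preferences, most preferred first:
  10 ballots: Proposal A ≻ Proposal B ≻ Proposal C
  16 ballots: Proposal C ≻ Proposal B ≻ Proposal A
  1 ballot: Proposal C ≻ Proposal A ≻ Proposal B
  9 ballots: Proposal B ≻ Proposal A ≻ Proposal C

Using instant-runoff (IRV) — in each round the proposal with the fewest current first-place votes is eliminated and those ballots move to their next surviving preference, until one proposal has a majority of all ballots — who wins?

Round 1: Proposal A 10, Proposal B 9, Proposal C 17. Proposal B eliminated.
Round 2: Proposal A 19, Proposal C 17. Proposal A has a majority (≥19).

Proposal A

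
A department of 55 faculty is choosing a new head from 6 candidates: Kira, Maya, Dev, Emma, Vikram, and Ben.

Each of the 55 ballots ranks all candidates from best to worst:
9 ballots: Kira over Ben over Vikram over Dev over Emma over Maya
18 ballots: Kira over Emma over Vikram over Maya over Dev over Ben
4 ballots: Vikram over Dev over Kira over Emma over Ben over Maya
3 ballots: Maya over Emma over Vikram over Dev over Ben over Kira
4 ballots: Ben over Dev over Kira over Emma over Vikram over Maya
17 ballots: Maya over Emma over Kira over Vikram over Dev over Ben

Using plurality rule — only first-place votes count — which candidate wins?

Kira

First-place votes: Kira 27, Maya 20, Dev 0, Emma 0, Vikram 4, Ben 4.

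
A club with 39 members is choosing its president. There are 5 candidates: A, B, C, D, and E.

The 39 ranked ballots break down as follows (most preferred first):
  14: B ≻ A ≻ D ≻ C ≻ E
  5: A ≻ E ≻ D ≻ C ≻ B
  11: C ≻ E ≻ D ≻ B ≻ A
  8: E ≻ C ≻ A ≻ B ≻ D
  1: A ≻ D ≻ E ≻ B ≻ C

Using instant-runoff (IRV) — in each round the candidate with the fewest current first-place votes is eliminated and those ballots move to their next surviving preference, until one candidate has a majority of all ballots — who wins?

E

Round 1: A 6, B 14, C 11, D 0, E 8. D eliminated.
Round 2: A 6, B 14, C 11, E 8. A eliminated.
Round 3: B 14, C 11, E 14. C eliminated.
Round 4: B 14, E 25. E has a majority (≥20).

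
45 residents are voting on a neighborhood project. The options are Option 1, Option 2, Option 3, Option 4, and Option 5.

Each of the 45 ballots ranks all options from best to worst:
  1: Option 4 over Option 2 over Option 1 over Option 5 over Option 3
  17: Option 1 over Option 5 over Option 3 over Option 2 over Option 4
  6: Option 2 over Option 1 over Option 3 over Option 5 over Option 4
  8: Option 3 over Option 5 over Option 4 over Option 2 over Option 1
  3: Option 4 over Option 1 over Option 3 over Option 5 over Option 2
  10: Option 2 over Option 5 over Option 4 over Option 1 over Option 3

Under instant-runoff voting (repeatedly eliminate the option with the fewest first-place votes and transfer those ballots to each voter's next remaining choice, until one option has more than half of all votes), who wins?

Round 1: Option 1 17, Option 2 16, Option 3 8, Option 4 4, Option 5 0. Option 5 eliminated.
Round 2: Option 1 17, Option 2 16, Option 3 8, Option 4 4. Option 4 eliminated.
Round 3: Option 1 20, Option 2 17, Option 3 8. Option 3 eliminated.
Round 4: Option 1 20, Option 2 25. Option 2 has a majority (≥23).

Option 2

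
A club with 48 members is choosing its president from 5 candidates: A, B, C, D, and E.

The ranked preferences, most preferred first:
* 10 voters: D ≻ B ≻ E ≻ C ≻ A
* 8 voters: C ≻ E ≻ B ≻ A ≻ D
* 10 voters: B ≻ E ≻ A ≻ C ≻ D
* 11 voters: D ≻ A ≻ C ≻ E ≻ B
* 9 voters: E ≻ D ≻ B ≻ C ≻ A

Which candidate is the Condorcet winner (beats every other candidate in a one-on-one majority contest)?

E vs A: 37–11
E vs B: 28–20
E vs C: 29–19
E vs D: 27–21
E beats every other candidate.

E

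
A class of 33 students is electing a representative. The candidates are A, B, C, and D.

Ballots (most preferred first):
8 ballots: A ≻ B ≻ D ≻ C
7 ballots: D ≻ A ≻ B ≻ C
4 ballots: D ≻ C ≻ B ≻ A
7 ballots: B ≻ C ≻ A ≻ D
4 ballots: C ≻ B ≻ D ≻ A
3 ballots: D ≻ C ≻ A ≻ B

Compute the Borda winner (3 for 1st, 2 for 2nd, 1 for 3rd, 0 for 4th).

A: 8×3 + 7×2 + 4×0 + 7×1 + 4×0 + 3×1 = 48
B: 8×2 + 7×1 + 4×1 + 7×3 + 4×2 + 3×0 = 56
C: 8×0 + 7×0 + 4×2 + 7×2 + 4×3 + 3×2 = 40
D: 8×1 + 7×3 + 4×3 + 7×0 + 4×1 + 3×3 = 54

B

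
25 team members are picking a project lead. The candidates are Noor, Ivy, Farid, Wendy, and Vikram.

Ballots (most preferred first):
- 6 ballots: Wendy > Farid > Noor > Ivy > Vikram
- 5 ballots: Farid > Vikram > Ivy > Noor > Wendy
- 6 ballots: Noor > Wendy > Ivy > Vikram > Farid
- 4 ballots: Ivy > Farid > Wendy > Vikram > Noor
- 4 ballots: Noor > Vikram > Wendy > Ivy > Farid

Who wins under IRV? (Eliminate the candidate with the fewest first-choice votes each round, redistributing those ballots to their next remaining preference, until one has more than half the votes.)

Round 1: Noor 10, Ivy 4, Farid 5, Wendy 6, Vikram 0. Vikram eliminated.
Round 2: Noor 10, Ivy 4, Farid 5, Wendy 6. Ivy eliminated.
Round 3: Noor 10, Farid 9, Wendy 6. Wendy eliminated.
Round 4: Noor 10, Farid 15. Farid has a majority (≥13).

Farid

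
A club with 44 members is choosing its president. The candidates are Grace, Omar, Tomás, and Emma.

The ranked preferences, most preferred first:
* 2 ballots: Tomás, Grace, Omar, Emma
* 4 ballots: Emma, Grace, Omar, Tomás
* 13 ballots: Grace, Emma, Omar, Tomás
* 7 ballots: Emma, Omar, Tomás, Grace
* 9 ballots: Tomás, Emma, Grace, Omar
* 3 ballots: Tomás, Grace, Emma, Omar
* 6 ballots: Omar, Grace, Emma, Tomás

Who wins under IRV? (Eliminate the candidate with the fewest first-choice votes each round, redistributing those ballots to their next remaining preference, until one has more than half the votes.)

Grace

Round 1: Grace 13, Omar 6, Tomás 14, Emma 11. Omar eliminated.
Round 2: Grace 19, Tomás 14, Emma 11. Emma eliminated.
Round 3: Grace 23, Tomás 21. Grace has a majority (≥23).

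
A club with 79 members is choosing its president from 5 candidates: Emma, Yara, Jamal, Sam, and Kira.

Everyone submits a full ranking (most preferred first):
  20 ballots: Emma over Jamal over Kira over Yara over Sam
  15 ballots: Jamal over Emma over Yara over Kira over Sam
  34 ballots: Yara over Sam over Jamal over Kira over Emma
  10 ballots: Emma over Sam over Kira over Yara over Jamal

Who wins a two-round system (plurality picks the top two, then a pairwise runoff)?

Round 1 first-place votes: Emma 30, Yara 34, Jamal 15, Sam 0, Kira 0. Yara and Emma advance.
Runoff: Yara is ranked above Emma on 34 ballots, Emma above Yara on 45.

Emma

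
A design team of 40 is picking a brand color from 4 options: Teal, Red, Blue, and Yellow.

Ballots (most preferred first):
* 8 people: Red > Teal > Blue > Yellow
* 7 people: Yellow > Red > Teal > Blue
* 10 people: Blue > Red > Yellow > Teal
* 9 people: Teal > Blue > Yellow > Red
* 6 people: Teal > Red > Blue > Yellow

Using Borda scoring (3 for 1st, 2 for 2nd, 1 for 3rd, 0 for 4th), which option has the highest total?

Teal: 8×2 + 7×1 + 10×0 + 9×3 + 6×3 = 68
Red: 8×3 + 7×2 + 10×2 + 9×0 + 6×2 = 70
Blue: 8×1 + 7×0 + 10×3 + 9×2 + 6×1 = 62
Yellow: 8×0 + 7×3 + 10×1 + 9×1 + 6×0 = 40

Red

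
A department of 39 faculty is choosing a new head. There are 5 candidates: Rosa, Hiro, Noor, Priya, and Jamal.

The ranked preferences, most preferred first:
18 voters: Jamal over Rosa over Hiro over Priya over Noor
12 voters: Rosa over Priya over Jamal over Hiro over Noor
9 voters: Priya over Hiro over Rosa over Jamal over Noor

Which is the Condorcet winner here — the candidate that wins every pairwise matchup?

Rosa

Rosa vs Hiro: 30–9
Rosa vs Noor: 39–0
Rosa vs Priya: 30–9
Rosa vs Jamal: 21–18
Rosa beats every other candidate.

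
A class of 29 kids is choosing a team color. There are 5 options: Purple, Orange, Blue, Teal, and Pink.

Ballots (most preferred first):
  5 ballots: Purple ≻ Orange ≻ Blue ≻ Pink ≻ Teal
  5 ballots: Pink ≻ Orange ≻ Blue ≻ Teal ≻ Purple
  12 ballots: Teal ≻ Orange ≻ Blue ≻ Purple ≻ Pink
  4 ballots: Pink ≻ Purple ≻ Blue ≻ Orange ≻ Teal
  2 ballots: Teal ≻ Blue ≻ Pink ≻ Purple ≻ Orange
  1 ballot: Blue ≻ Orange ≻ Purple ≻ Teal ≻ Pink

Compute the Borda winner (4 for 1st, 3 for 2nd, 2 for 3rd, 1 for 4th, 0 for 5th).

Purple: 5×4 + 5×0 + 12×1 + 4×3 + 2×1 + 1×2 = 48
Orange: 5×3 + 5×3 + 12×3 + 4×1 + 2×0 + 1×3 = 73
Blue: 5×2 + 5×2 + 12×2 + 4×2 + 2×3 + 1×4 = 62
Teal: 5×0 + 5×1 + 12×4 + 4×0 + 2×4 + 1×1 = 62
Pink: 5×1 + 5×4 + 12×0 + 4×4 + 2×2 + 1×0 = 45

Orange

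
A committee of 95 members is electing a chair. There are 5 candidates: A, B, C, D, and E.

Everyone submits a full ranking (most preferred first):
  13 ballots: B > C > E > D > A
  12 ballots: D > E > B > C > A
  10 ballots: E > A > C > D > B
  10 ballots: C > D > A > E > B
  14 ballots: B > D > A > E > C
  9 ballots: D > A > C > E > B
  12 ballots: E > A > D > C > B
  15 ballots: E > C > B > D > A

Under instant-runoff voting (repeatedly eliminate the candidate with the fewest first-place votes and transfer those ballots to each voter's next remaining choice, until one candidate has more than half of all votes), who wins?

E

Round 1: A 0, B 27, C 10, D 21, E 37. A eliminated.
Round 2: B 27, C 10, D 21, E 37. C eliminated.
Round 3: B 27, D 31, E 37. B eliminated.
Round 4: D 45, E 50. E has a majority (≥48).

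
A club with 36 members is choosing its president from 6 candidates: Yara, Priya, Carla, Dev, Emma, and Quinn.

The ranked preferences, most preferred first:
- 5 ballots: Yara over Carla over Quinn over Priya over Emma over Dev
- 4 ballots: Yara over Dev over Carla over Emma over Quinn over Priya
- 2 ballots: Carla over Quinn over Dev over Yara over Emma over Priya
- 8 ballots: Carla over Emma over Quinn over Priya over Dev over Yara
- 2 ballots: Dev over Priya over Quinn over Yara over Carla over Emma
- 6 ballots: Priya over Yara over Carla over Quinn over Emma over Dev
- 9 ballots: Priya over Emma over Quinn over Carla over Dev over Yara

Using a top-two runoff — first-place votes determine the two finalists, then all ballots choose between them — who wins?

Carla

Round 1 first-place votes: Yara 9, Priya 15, Carla 10, Dev 2, Emma 0, Quinn 0. Priya and Carla advance.
Runoff: Priya is ranked above Carla on 17 ballots, Carla above Priya on 19.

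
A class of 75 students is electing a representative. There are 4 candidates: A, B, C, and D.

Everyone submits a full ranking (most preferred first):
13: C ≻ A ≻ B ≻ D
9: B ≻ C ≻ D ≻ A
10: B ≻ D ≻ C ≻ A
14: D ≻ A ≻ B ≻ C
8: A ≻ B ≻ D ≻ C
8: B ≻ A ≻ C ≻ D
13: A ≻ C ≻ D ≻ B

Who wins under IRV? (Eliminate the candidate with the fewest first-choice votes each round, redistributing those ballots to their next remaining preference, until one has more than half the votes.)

A

Round 1: A 21, B 27, C 13, D 14. C eliminated.
Round 2: A 34, B 27, D 14. D eliminated.
Round 3: A 48, B 27. A has a majority (≥38).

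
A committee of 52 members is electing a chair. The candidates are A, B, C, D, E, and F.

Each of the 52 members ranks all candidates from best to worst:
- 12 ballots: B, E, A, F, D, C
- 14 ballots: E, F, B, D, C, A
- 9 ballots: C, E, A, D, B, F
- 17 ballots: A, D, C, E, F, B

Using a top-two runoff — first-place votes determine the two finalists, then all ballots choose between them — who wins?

E

Round 1 first-place votes: A 17, B 12, C 9, D 0, E 14, F 0. A and E advance.
Runoff: A is ranked above E on 17 ballots, E above A on 35.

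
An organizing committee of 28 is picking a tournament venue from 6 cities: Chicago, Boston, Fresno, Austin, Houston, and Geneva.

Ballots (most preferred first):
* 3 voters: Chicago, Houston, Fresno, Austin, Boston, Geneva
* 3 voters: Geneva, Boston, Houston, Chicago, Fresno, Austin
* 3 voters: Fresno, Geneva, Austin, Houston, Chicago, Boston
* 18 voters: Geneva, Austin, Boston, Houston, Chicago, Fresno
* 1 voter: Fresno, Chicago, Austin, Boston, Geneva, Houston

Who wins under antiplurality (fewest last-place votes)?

Chicago

Last-place votes: Chicago 0, Boston 3, Fresno 18, Austin 3, Houston 1, Geneva 3.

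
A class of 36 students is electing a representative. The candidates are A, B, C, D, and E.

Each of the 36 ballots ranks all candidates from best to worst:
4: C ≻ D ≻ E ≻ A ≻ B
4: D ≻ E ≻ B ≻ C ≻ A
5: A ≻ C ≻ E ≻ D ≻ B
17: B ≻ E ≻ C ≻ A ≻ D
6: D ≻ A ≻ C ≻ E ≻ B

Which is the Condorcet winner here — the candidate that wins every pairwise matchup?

E

E vs A: 25–11
E vs B: 19–17
E vs C: 21–15
E vs D: 22–14
E beats every other candidate.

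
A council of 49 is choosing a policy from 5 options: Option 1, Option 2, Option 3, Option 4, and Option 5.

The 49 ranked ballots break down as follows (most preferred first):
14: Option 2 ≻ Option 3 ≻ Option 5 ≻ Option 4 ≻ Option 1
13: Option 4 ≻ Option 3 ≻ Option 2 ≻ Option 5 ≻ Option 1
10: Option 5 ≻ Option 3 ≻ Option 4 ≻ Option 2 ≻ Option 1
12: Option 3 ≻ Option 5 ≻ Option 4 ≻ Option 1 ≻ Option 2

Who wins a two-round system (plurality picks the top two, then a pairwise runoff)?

Round 1 first-place votes: Option 1 0, Option 2 14, Option 3 12, Option 4 13, Option 5 10. Option 2 and Option 4 advance.
Runoff: Option 2 is ranked above Option 4 on 14 ballots, Option 4 above Option 2 on 35.

Option 4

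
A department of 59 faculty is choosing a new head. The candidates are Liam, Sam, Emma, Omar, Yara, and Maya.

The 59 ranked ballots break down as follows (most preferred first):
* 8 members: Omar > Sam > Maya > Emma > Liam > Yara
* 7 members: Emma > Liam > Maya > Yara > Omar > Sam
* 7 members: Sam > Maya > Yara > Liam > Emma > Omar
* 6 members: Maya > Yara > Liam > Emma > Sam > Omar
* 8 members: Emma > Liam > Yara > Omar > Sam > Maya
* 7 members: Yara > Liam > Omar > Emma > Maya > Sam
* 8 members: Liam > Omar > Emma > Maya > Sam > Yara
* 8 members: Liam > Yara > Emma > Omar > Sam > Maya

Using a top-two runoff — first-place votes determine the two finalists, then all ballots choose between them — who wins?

Round 1 first-place votes: Liam 16, Sam 7, Emma 15, Omar 8, Yara 7, Maya 6. Liam and Emma advance.
Runoff: Liam is ranked above Emma on 36 ballots, Emma above Liam on 23.

Liam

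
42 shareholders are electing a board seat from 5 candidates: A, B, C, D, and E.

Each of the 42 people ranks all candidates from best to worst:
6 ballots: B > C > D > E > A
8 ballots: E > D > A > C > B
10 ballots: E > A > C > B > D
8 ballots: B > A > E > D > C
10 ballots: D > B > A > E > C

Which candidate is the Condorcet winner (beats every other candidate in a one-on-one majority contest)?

B

B vs A: 24–18
B vs C: 24–18
B vs D: 24–18
B vs E: 24–18
B beats every other candidate.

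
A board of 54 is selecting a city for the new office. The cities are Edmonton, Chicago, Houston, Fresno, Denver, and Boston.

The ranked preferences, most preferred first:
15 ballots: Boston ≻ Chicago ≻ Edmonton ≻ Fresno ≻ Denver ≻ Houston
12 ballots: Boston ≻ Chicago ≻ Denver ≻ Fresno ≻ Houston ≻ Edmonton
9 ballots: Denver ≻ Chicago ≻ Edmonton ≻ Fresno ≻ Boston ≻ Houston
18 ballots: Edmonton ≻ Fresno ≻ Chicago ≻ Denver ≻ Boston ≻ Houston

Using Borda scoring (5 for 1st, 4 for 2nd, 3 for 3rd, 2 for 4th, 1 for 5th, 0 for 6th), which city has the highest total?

Edmonton: 15×3 + 12×0 + 9×3 + 18×5 = 162
Chicago: 15×4 + 12×4 + 9×4 + 18×3 = 198
Houston: 15×0 + 12×1 + 9×0 + 18×0 = 12
Fresno: 15×2 + 12×2 + 9×2 + 18×4 = 144
Denver: 15×1 + 12×3 + 9×5 + 18×2 = 132
Boston: 15×5 + 12×5 + 9×1 + 18×1 = 162

Chicago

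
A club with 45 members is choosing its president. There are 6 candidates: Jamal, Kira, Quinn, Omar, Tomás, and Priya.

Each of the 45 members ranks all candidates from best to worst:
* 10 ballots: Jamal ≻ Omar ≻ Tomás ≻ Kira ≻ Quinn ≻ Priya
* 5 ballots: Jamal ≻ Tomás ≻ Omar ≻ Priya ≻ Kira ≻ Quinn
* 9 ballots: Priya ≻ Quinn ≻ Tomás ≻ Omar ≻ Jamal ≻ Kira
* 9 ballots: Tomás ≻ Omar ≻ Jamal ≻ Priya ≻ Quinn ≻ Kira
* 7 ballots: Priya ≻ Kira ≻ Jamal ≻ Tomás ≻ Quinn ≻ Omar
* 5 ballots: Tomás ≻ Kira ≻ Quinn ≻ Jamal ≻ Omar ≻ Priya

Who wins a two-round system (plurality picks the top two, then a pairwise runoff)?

Jamal

Round 1 first-place votes: Jamal 15, Kira 0, Quinn 0, Omar 0, Tomás 14, Priya 16. Priya and Jamal advance.
Runoff: Priya is ranked above Jamal on 16 ballots, Jamal above Priya on 29.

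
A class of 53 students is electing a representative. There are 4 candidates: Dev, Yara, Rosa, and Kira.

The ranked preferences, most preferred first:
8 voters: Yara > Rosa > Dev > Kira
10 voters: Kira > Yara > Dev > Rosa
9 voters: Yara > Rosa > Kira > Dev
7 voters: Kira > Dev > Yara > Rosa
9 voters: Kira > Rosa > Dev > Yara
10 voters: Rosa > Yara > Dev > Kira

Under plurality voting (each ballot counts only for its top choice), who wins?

Kira

First-place votes: Dev 0, Yara 17, Rosa 10, Kira 26.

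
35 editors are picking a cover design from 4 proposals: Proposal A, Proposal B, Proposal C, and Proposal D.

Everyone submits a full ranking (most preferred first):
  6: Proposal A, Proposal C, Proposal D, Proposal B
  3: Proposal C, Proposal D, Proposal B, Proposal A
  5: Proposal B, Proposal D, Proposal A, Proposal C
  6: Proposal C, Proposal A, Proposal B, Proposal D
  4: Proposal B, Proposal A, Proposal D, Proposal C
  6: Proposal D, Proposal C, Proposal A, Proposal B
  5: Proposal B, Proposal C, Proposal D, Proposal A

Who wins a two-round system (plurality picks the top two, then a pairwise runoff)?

Round 1 first-place votes: Proposal A 6, Proposal B 14, Proposal C 9, Proposal D 6. Proposal B and Proposal C advance.
Runoff: Proposal B is ranked above Proposal C on 14 ballots, Proposal C above Proposal B on 21.

Proposal C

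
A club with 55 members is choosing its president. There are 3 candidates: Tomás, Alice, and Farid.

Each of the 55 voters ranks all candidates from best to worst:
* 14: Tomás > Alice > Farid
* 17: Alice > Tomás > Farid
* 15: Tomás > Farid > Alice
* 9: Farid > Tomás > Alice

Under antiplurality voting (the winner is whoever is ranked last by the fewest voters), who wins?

Last-place votes: Tomás 0, Alice 24, Farid 31.

Tomás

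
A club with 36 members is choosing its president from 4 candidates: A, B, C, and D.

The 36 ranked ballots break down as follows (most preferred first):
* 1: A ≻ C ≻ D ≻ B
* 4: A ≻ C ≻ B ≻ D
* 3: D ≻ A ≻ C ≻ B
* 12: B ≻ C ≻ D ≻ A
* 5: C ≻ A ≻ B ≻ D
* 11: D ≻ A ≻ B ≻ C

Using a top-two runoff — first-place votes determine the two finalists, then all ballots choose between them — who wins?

B

Round 1 first-place votes: A 5, B 12, C 5, D 14. D and B advance.
Runoff: D is ranked above B on 15 ballots, B above D on 21.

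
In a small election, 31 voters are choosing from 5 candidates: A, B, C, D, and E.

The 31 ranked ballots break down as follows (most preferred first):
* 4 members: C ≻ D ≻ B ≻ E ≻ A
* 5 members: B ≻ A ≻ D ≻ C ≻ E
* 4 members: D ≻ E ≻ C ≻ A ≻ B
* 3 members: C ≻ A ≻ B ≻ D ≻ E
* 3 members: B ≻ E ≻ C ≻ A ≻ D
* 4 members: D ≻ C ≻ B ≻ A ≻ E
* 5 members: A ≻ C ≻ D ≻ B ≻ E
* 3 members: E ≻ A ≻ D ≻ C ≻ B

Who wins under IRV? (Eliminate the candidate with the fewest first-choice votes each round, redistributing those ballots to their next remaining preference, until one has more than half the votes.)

A

Round 1: A 5, B 8, C 7, D 8, E 3. E eliminated.
Round 2: A 8, B 8, C 7, D 8. C eliminated.
Round 3: A 11, B 8, D 12. B eliminated.
Round 4: A 19, D 12. A has a majority (≥16).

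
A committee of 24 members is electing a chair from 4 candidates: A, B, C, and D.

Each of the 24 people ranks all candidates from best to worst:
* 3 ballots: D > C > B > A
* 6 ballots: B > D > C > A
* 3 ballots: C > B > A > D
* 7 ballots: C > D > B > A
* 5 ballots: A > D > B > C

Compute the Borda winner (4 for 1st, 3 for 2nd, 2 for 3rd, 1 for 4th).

A: 3×1 + 6×1 + 3×2 + 7×1 + 5×4 = 42
B: 3×2 + 6×4 + 3×3 + 7×2 + 5×2 = 63
C: 3×3 + 6×2 + 3×4 + 7×4 + 5×1 = 66
D: 3×4 + 6×3 + 3×1 + 7×3 + 5×3 = 69

D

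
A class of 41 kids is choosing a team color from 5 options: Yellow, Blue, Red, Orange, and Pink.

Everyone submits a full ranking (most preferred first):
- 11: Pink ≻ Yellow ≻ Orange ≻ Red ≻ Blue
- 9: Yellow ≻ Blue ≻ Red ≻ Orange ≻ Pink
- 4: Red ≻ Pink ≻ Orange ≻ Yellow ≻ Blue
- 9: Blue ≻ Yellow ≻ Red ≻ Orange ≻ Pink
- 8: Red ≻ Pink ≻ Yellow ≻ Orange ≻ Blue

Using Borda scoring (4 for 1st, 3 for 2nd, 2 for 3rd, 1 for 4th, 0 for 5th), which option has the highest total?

Yellow

Yellow: 11×3 + 9×4 + 4×1 + 9×3 + 8×2 = 116
Blue: 11×0 + 9×3 + 4×0 + 9×4 + 8×0 = 63
Red: 11×1 + 9×2 + 4×4 + 9×2 + 8×4 = 95
Orange: 11×2 + 9×1 + 4×2 + 9×1 + 8×1 = 56
Pink: 11×4 + 9×0 + 4×3 + 9×0 + 8×3 = 80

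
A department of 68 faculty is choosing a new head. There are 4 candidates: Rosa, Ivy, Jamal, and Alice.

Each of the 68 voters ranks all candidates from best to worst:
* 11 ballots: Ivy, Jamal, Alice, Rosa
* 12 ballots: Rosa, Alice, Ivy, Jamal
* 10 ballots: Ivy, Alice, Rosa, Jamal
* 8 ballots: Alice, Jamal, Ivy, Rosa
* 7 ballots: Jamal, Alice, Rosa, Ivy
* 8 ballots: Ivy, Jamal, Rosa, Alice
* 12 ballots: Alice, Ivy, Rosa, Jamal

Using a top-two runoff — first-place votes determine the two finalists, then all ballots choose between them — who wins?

Alice

Round 1 first-place votes: Rosa 12, Ivy 29, Jamal 7, Alice 20. Ivy and Alice advance.
Runoff: Ivy is ranked above Alice on 29 ballots, Alice above Ivy on 39.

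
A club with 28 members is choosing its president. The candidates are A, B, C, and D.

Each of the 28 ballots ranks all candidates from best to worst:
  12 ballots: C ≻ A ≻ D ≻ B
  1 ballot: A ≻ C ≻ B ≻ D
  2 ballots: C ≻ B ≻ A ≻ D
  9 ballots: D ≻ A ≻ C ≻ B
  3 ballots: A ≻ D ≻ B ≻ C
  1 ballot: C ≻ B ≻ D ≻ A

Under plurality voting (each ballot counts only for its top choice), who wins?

First-place votes: A 4, B 0, C 15, D 9.

C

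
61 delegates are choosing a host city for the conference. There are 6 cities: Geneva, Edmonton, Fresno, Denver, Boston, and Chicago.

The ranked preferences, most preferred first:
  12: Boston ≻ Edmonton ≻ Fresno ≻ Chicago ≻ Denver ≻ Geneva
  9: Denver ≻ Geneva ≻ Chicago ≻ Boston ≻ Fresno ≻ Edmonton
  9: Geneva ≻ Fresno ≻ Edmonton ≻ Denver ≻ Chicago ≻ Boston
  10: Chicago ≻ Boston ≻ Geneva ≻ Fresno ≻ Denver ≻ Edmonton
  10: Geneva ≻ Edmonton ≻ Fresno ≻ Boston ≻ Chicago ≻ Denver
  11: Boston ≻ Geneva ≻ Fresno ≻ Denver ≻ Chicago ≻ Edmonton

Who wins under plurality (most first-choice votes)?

Boston

First-place votes: Geneva 19, Edmonton 0, Fresno 0, Denver 9, Boston 23, Chicago 10.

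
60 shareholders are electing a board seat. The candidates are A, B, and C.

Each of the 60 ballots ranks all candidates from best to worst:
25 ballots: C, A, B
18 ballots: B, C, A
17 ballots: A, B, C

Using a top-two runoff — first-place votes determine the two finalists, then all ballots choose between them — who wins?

B

Round 1 first-place votes: A 17, B 18, C 25. C and B advance.
Runoff: C is ranked above B on 25 ballots, B above C on 35.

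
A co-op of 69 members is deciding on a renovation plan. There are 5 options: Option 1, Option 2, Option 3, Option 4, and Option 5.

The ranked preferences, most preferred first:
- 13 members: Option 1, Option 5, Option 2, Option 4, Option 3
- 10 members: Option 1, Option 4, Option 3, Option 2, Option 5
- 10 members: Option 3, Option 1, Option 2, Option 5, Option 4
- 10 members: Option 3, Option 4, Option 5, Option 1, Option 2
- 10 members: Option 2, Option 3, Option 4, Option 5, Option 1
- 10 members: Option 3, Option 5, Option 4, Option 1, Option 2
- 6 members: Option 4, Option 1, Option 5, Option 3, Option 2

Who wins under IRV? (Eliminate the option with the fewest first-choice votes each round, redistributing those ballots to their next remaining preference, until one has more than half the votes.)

Option 3

Round 1: Option 1 23, Option 2 10, Option 3 30, Option 4 6, Option 5 0. Option 5 eliminated.
Round 2: Option 1 23, Option 2 10, Option 3 30, Option 4 6. Option 4 eliminated.
Round 3: Option 1 29, Option 2 10, Option 3 30. Option 2 eliminated.
Round 4: Option 1 29, Option 3 40. Option 3 has a majority (≥35).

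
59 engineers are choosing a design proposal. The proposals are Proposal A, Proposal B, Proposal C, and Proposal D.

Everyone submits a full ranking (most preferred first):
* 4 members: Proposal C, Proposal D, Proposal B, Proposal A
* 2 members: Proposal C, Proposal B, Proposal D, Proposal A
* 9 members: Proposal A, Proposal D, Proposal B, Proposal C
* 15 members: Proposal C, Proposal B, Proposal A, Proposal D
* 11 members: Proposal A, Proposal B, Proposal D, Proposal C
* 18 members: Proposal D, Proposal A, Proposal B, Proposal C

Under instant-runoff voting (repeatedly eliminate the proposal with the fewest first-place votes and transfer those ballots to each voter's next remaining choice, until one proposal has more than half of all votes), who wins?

Proposal A

Round 1: Proposal A 20, Proposal B 0, Proposal C 21, Proposal D 18. Proposal B eliminated.
Round 2: Proposal A 20, Proposal C 21, Proposal D 18. Proposal D eliminated.
Round 3: Proposal A 38, Proposal C 21. Proposal A has a majority (≥30).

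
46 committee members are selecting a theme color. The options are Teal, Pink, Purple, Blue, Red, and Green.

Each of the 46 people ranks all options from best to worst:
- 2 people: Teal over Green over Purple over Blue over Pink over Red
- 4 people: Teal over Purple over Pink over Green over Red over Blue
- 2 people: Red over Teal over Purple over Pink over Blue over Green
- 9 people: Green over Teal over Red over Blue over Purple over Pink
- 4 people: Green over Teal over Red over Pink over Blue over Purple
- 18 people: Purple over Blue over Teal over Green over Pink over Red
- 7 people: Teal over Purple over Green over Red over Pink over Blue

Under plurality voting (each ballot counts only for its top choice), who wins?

Purple

First-place votes: Teal 13, Pink 0, Purple 18, Blue 0, Red 2, Green 13.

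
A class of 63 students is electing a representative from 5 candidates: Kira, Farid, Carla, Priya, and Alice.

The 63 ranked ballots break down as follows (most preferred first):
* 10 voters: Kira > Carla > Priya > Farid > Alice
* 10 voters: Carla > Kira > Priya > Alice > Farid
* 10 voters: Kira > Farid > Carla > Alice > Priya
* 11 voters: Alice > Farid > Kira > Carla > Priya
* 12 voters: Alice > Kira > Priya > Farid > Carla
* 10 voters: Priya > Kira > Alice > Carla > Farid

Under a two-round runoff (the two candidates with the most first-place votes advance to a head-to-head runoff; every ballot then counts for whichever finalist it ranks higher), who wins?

Kira

Round 1 first-place votes: Kira 20, Farid 0, Carla 10, Priya 10, Alice 23. Alice and Kira advance.
Runoff: Alice is ranked above Kira on 23 ballots, Kira above Alice on 40.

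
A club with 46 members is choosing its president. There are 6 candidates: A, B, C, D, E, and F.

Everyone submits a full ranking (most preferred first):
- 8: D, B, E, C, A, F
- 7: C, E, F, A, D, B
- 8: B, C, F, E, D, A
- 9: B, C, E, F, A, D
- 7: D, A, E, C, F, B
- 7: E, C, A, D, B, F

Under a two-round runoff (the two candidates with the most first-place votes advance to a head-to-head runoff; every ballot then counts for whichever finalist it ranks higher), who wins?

Round 1 first-place votes: A 0, B 17, C 7, D 15, E 7, F 0. B and D advance.
Runoff: B is ranked above D on 17 ballots, D above B on 29.

D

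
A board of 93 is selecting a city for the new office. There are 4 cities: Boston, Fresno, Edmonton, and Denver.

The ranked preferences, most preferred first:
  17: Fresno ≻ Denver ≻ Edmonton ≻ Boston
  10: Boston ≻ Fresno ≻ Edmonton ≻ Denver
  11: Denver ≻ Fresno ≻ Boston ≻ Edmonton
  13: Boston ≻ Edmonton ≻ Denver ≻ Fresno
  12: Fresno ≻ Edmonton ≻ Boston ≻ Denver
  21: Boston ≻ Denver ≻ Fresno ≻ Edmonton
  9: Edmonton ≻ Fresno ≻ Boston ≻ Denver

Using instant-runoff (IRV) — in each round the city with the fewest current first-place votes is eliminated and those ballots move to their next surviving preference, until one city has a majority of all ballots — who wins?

Round 1: Boston 44, Fresno 29, Edmonton 9, Denver 11. Edmonton eliminated.
Round 2: Boston 44, Fresno 38, Denver 11. Denver eliminated.
Round 3: Boston 44, Fresno 49. Fresno has a majority (≥47).

Fresno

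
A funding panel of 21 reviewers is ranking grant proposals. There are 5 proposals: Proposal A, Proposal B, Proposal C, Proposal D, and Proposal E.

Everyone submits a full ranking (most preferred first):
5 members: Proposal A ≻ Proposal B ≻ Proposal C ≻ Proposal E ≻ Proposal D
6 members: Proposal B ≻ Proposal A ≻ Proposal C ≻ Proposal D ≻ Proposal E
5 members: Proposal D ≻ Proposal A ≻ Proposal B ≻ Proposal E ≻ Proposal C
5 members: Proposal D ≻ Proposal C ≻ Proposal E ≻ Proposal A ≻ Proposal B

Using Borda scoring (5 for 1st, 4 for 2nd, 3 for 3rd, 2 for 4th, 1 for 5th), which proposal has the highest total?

Proposal A: 5×5 + 6×4 + 5×4 + 5×2 = 79
Proposal B: 5×4 + 6×5 + 5×3 + 5×1 = 70
Proposal C: 5×3 + 6×3 + 5×1 + 5×4 = 58
Proposal D: 5×1 + 6×2 + 5×5 + 5×5 = 67
Proposal E: 5×2 + 6×1 + 5×2 + 5×3 = 41

Proposal A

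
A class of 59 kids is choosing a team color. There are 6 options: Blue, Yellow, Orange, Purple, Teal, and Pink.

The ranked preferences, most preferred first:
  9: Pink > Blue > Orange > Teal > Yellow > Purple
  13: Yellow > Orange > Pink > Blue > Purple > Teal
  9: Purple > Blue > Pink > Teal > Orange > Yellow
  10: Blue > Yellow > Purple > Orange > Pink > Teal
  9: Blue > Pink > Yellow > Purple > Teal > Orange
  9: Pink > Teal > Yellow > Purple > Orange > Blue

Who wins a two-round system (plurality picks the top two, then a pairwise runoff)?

Pink

Round 1 first-place votes: Blue 19, Yellow 13, Orange 0, Purple 9, Teal 0, Pink 18. Blue and Pink advance.
Runoff: Blue is ranked above Pink on 28 ballots, Pink above Blue on 31.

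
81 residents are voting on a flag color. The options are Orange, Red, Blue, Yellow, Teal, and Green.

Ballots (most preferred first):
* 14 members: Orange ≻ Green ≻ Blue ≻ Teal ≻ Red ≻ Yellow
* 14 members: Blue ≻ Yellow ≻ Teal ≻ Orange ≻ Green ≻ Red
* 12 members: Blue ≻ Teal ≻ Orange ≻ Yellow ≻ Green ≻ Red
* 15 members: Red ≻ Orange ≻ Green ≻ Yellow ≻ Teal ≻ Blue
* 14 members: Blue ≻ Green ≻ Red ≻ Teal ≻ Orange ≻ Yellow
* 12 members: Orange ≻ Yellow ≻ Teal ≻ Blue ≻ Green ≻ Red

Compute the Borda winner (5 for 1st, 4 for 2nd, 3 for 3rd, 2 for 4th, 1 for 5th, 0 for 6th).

Orange

Orange: 14×5 + 14×2 + 12×3 + 15×4 + 14×1 + 12×5 = 268
Red: 14×1 + 14×0 + 12×0 + 15×5 + 14×3 + 12×0 = 131
Blue: 14×3 + 14×5 + 12×5 + 15×0 + 14×5 + 12×2 = 266
Yellow: 14×0 + 14×4 + 12×2 + 15×2 + 14×0 + 12×4 = 158
Teal: 14×2 + 14×3 + 12×4 + 15×1 + 14×2 + 12×3 = 197
Green: 14×4 + 14×1 + 12×1 + 15×3 + 14×4 + 12×1 = 195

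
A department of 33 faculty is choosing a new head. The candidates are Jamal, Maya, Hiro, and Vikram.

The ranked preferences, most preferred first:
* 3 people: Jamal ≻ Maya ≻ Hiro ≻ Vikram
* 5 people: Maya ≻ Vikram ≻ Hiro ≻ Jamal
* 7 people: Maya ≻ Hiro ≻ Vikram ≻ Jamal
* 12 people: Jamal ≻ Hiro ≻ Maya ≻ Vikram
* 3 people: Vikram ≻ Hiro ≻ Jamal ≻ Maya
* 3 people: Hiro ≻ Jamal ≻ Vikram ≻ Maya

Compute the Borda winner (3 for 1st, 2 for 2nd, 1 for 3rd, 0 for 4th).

Hiro

Jamal: 3×3 + 5×0 + 7×0 + 12×3 + 3×1 + 3×2 = 54
Maya: 3×2 + 5×3 + 7×3 + 12×1 + 3×0 + 3×0 = 54
Hiro: 3×1 + 5×1 + 7×2 + 12×2 + 3×2 + 3×3 = 61
Vikram: 3×0 + 5×2 + 7×1 + 12×0 + 3×3 + 3×1 = 29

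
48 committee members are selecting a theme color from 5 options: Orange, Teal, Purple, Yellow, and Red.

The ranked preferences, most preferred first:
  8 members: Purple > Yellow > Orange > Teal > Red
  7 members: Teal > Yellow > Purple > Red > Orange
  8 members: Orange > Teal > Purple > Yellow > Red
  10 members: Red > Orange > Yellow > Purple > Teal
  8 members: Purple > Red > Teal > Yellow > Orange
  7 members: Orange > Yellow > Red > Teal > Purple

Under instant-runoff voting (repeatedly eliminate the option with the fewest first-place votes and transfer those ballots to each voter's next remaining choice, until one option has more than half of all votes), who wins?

Round 1: Orange 15, Teal 7, Purple 16, Yellow 0, Red 10. Yellow eliminated.
Round 2: Orange 15, Teal 7, Purple 16, Red 10. Teal eliminated.
Round 3: Orange 15, Purple 23, Red 10. Red eliminated.
Round 4: Orange 25, Purple 23. Orange has a majority (≥25).

Orange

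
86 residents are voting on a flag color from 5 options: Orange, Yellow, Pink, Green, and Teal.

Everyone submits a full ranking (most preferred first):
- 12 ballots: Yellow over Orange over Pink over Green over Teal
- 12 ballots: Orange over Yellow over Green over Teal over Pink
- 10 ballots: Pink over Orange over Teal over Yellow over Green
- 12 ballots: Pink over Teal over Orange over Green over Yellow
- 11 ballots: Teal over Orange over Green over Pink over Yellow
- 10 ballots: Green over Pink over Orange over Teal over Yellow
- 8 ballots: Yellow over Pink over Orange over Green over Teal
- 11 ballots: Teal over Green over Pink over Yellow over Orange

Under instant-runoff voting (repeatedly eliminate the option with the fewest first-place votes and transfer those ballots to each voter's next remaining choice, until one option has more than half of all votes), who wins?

Pink

Round 1: Orange 12, Yellow 20, Pink 22, Green 10, Teal 22. Green eliminated.
Round 2: Orange 12, Yellow 20, Pink 32, Teal 22. Orange eliminated.
Round 3: Yellow 32, Pink 32, Teal 22. Teal eliminated.
Round 4: Yellow 32, Pink 54. Pink has a majority (≥44).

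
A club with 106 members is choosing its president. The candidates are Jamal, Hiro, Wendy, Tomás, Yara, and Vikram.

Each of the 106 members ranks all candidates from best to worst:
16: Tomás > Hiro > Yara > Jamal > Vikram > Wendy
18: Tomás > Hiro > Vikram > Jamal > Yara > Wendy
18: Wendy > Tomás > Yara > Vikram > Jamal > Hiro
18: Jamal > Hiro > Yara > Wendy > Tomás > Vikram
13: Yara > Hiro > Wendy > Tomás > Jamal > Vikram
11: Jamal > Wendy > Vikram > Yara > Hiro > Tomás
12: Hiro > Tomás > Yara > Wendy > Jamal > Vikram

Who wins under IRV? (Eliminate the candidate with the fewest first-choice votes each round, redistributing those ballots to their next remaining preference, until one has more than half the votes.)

Wendy

Round 1: Jamal 29, Hiro 12, Wendy 18, Tomás 34, Yara 13, Vikram 0. Vikram eliminated.
Round 2: Jamal 29, Hiro 12, Wendy 18, Tomás 34, Yara 13. Hiro eliminated.
Round 3: Jamal 29, Wendy 18, Tomás 46, Yara 13. Yara eliminated.
Round 4: Jamal 29, Wendy 31, Tomás 46. Jamal eliminated.
Round 5: Wendy 60, Tomás 46. Wendy has a majority (≥54).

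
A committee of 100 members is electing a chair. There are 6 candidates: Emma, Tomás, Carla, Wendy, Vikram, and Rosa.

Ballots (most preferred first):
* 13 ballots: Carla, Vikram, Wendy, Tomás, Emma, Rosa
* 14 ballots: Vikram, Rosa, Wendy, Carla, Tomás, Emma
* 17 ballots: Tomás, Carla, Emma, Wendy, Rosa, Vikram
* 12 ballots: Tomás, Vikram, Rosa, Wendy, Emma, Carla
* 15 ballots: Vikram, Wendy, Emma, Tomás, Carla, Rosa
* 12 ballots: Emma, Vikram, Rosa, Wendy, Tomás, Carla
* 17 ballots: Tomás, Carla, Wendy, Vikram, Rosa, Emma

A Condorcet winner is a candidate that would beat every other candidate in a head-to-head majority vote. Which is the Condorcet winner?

Vikram vs Emma: 71–29
Vikram vs Tomás: 54–46
Vikram vs Carla: 53–47
Vikram vs Wendy: 66–34
Vikram vs Rosa: 83–17
Vikram beats every other candidate.

Vikram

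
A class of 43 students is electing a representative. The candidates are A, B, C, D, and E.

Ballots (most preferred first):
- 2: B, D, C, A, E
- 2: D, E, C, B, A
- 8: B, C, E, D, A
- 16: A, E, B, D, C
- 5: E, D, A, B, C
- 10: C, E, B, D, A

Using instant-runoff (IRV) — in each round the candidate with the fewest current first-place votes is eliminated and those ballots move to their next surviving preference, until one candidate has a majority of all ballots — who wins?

Round 1: A 16, B 10, C 10, D 2, E 5. D eliminated.
Round 2: A 16, B 10, C 10, E 7. E eliminated.
Round 3: A 21, B 10, C 12. B eliminated.
Round 4: A 21, C 22. C has a majority (≥22).

C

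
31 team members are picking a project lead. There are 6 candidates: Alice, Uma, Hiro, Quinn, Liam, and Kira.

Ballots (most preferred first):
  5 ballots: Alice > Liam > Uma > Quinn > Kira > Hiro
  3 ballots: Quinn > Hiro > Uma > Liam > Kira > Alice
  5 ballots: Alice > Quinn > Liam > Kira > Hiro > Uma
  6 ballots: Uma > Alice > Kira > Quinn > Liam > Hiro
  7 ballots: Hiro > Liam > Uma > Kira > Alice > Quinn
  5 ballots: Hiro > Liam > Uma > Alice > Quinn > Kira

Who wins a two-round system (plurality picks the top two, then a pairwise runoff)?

Round 1 first-place votes: Alice 10, Uma 6, Hiro 12, Quinn 3, Liam 0, Kira 0. Hiro and Alice advance.
Runoff: Hiro is ranked above Alice on 15 ballots, Alice above Hiro on 16.

Alice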